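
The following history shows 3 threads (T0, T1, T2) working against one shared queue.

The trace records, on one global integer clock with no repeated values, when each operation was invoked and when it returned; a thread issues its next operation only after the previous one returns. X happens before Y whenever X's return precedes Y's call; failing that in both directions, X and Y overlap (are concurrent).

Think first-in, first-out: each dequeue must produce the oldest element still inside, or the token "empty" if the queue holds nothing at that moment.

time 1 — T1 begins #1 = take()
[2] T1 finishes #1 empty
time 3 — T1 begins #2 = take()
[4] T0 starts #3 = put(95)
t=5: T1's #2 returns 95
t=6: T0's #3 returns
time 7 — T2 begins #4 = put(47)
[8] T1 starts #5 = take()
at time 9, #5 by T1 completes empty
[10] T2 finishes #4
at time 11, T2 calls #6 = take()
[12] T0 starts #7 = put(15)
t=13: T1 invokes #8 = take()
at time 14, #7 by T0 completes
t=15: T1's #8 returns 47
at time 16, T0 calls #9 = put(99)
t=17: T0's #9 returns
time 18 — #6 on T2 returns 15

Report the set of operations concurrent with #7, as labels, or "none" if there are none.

concurrent with #7 ([12,14]): every op whose interval crosses 12..14
#1 [1,2]: before
#2 [3,5]: before
#3 [4,6]: before
#4 [7,10]: before
#5 [8,9]: before
#6 [11,18]: concurrent
#8 [13,15]: concurrent
#9 [16,17]: after

#6, #8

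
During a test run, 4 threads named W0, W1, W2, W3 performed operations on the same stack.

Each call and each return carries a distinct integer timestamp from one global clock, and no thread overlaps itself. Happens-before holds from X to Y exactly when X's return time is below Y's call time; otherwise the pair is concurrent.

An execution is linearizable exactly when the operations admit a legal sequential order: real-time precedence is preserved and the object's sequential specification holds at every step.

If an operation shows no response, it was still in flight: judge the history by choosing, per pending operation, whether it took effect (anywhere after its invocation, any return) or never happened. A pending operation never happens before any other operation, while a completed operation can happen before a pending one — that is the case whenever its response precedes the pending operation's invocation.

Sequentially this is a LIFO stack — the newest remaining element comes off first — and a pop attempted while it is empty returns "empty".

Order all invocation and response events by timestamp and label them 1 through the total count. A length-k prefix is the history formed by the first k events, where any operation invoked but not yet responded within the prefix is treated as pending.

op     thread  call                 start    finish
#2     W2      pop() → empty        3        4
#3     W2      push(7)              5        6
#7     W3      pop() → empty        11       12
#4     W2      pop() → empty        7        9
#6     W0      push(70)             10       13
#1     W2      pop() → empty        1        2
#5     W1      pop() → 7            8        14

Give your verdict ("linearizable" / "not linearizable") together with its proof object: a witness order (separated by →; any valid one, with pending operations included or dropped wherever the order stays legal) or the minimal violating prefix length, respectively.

linearizable — witness: #1 → #2 → #3 → #5 → #4 → #7 → #6

step 1: #1 pop() → empty — stack <>
step 2: #2 pop() → empty — stack <>
step 3: #3 push(7) — stack <7>
step 4: #5 pop() → 7 — stack <>
step 5: #4 pop() → empty — stack <>
step 6: #7 pop() → empty — stack <>
step 7: #6 push(70) — stack <70>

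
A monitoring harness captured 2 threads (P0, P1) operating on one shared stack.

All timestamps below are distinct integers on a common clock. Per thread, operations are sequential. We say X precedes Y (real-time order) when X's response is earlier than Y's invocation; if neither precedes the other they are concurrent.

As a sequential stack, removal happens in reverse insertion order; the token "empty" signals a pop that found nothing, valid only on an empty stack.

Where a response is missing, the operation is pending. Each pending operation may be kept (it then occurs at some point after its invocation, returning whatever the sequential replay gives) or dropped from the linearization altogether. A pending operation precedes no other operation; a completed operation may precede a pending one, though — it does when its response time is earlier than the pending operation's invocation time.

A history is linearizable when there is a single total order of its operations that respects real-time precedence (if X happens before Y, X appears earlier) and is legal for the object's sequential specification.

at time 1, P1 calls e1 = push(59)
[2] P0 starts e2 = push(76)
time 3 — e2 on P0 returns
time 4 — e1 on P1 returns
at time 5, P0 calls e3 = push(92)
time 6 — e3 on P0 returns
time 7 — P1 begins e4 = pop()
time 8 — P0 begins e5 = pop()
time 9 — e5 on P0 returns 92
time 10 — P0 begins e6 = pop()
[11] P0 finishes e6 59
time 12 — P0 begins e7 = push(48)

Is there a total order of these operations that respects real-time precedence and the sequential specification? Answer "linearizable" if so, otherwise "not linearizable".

linearizable

a witness: e1, e2, e3, e5, e4, e6
after step 1 (e1 push(59)): stack <59>
after step 2 (e2 push(76)): stack <59,76>
after step 3 (e3 push(92)): stack <59,76,92>
after step 4 (e5 pop() → 92): stack <59,76>
after step 5 (e4 pop() (pending, included)): stack <59>
after step 6 (e6 pop() → 59): stack <>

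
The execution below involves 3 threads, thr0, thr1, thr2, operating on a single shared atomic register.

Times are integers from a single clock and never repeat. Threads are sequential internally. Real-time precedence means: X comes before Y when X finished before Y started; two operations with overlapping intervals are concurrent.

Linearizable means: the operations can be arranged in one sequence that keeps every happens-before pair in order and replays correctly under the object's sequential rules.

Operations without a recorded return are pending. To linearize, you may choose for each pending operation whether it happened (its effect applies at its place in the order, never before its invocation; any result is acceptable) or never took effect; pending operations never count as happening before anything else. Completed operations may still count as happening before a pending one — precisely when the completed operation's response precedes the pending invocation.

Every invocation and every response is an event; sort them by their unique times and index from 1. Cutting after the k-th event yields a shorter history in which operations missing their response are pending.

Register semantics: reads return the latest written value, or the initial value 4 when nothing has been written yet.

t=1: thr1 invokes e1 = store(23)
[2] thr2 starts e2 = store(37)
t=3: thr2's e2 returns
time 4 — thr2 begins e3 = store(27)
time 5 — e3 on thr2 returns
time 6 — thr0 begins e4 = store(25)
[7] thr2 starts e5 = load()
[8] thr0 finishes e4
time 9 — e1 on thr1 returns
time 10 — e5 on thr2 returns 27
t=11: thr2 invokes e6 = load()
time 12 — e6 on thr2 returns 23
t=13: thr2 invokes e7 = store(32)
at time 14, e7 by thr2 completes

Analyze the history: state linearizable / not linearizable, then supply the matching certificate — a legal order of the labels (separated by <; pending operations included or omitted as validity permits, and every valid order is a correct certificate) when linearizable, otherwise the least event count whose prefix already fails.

linearizable — witness: e2 < e3 < e5 < e4 < e1 < e6 < e7

1. e2 store(37), leaving value 37
2. e3 store(27), leaving value 27
3. e5 load() → 27, leaving value 27
4. e4 store(25), leaving value 25
5. e1 store(23), leaving value 23
6. e6 load() → 23, leaving value 23
7. e7 store(32), leaving value 32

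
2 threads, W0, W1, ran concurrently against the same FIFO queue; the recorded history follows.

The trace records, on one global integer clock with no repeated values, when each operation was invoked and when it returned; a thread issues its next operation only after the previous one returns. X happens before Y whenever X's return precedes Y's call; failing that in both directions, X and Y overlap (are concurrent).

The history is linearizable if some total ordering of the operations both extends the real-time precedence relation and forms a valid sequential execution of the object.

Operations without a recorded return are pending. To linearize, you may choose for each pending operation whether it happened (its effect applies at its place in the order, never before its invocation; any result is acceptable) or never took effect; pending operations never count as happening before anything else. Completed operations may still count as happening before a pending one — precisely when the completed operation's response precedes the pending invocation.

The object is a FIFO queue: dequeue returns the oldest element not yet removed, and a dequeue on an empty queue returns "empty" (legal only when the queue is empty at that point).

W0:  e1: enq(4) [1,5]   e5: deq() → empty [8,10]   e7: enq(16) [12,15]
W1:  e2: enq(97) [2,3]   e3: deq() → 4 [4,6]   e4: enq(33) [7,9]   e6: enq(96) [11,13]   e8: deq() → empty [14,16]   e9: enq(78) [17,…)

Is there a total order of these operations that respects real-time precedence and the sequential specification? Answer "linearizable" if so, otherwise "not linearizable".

already the first 10 events (up to e5's response at time 10) admit no linearization; the first 9 still do
6 orders of the 5 completed FIFO queue ops respect real time; none is legal
for example e1, e2, e3, e4, e5 fails at step 5: e5 deq() → empty is not legal there
for example e1, e2, e3, e5, e4 fails at step 4: e5 deq() → empty is not legal there

not linearizable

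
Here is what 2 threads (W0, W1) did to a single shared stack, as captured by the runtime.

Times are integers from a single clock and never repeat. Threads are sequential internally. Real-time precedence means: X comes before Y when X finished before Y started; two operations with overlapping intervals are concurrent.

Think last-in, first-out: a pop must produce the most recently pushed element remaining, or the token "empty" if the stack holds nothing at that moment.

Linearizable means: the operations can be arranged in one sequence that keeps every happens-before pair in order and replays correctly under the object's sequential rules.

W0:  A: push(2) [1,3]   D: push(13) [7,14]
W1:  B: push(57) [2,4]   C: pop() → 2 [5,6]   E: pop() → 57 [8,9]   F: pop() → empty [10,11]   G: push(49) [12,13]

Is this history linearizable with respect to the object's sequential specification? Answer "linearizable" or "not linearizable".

linearizable

one valid linearization: B, A, C, E, F, D, G
1. B push(57), leaving stack <57>
2. A push(2), leaving stack <57,2>
3. C pop() → 2, leaving stack <57>
4. E pop() → 57, leaving stack <>
5. F pop() → empty, leaving stack <>
6. D push(13), leaving stack <13>
7. G push(49), leaving stack <13,49>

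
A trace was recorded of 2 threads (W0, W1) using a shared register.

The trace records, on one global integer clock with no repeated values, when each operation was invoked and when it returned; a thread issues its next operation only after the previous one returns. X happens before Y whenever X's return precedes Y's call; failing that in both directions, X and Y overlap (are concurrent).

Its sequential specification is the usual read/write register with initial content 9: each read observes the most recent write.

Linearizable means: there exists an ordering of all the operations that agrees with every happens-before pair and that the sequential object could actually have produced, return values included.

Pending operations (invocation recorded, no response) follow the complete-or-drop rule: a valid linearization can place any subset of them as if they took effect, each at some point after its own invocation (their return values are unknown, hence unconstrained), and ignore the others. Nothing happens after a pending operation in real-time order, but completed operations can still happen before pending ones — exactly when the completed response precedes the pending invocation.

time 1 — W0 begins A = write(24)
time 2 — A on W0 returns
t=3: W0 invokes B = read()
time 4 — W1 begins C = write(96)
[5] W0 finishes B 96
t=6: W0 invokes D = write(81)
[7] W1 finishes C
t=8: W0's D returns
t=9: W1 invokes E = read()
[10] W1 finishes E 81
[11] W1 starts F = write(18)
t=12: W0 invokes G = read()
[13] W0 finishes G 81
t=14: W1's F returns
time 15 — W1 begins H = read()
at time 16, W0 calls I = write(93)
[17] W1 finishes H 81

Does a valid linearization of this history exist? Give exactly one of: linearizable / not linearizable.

not linearizable

already the first 17 events (up to H's response at time 17) admit no linearization; the first 16 still do
checked exhaustively: 6 real-time-consistent orders of 8 completed operations, zero legal register replays
including or dropping the 1 pending operation (I) in any combination fails
sample order A, B, C, D, E, F, G, H (pending dropped) stalls at step 2 — B read() → 96 has no legal effect
sample order A, B, C, D, E, G, F, H (pending dropped) stalls at step 2 — B read() → 96 has no legal effect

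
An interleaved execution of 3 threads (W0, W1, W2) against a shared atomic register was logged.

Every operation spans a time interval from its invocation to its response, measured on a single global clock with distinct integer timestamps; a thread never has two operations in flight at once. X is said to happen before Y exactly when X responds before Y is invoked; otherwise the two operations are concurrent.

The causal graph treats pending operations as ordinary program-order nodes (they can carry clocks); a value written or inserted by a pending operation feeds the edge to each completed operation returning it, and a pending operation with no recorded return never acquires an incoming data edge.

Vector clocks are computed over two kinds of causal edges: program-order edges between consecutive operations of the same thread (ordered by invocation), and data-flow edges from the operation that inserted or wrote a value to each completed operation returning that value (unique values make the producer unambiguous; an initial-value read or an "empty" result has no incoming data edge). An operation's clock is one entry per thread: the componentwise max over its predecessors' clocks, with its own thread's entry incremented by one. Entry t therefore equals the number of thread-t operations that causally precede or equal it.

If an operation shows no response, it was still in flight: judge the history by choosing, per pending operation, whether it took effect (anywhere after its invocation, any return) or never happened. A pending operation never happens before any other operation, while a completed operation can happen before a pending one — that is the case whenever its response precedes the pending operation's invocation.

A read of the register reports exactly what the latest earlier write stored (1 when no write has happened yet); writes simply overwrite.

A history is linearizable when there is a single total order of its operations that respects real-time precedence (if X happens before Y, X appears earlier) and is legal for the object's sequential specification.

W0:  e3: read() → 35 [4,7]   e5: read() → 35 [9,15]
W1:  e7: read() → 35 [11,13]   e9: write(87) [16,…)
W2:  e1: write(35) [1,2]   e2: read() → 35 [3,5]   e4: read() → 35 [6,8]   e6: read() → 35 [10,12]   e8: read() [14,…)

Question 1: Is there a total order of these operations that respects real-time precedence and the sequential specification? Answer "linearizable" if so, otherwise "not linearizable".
a witness: e1, e2, e3, e4, e5, e6, e7
step 1: e1 write(35) — value 35
step 2: e2 read() → 35 — value 35
step 3: e3 read() → 35 — value 35
step 4: e4 read() → 35 — value 35
step 5: e5 read() → 35 — value 35
step 6: e6 read() → 35 — value 35
step 7: e7 read() → 35 — value 35

linearizable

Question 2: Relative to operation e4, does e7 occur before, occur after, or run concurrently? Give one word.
e7 spans [11,13], e4 spans [6,8]
resp(e4)=8 < inv(e7)=11

after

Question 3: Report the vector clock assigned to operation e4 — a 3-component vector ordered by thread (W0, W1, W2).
root op e1, invoked 1: fresh clock plus W2's own tick → (0, 0, 1)
e2, invoked 3, takes VC(e1)=(0, 0, 1) under max, adds 1 for W2 → (0, 0, 2)
e7, invoked 11, takes VC(e1)=(0, 0, 1) under max, adds 1 for W1 → (0, 1, 1)
e3, invoked 4, takes VC(e1)=(0, 0, 1) under max, adds 1 for W0 → (1, 0, 1)
e4, invoked 6, takes VC(e1)=(0, 0, 1), VC(e2)=(0, 0, 2) under max, adds 1 for W2 → (0, 0, 3)
e9, invoked 16, takes VC(e7)=(0, 1, 1) under max, adds 1 for W1 → (0, 2, 1)
e5, invoked 9, takes VC(e1)=(0, 0, 1), VC(e3)=(1, 0, 1) under max, adds 1 for W0 → (2, 0, 1)
e6, invoked 10, takes VC(e1)=(0, 0, 1), VC(e4)=(0, 0, 3) under max, adds 1 for W2 → (0, 0, 4)
e8, invoked 14, takes VC(e6)=(0, 0, 4) under max, adds 1 for W2 → (0, 0, 5)
target: VC(e4) = (0, 0, 3)

(0, 0, 3)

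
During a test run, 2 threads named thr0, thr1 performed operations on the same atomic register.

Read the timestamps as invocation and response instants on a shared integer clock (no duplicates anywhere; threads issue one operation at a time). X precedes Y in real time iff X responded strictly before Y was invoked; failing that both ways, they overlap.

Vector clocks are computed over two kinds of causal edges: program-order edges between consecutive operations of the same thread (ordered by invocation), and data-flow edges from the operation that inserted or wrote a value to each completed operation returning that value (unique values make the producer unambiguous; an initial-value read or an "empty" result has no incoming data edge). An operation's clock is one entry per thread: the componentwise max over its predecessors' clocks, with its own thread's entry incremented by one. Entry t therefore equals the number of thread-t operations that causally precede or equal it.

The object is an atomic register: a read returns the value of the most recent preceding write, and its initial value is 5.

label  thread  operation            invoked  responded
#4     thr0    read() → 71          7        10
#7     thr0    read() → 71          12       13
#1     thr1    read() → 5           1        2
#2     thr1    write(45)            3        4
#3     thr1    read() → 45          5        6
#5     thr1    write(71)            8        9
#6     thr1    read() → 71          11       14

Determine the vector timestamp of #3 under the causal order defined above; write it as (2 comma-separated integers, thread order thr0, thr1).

no predecessors for #1 (invoked 1): thr1 increments from zero → (0, 1)
#2 (invocation 3): componentwise max over VC(#1)=(0, 1), +1 at thr1, giving (0, 2)
#3 (invocation 5): componentwise max over VC(#2)=(0, 2), +1 at thr1, giving (0, 3)
#5 (invocation 8): componentwise max over VC(#3)=(0, 3), +1 at thr1, giving (0, 4)
#6 (invocation 11): componentwise max over VC(#5)=(0, 4), +1 at thr1, giving (0, 5)
#4 (invocation 7): componentwise max over VC(#5)=(0, 4), +1 at thr0, giving (1, 4)
#7 (invocation 12): componentwise max over VC(#4)=(1, 4), VC(#5)=(0, 4), +1 at thr0, giving (2, 4)
target: VC(#3) = (0, 3)

(0, 3)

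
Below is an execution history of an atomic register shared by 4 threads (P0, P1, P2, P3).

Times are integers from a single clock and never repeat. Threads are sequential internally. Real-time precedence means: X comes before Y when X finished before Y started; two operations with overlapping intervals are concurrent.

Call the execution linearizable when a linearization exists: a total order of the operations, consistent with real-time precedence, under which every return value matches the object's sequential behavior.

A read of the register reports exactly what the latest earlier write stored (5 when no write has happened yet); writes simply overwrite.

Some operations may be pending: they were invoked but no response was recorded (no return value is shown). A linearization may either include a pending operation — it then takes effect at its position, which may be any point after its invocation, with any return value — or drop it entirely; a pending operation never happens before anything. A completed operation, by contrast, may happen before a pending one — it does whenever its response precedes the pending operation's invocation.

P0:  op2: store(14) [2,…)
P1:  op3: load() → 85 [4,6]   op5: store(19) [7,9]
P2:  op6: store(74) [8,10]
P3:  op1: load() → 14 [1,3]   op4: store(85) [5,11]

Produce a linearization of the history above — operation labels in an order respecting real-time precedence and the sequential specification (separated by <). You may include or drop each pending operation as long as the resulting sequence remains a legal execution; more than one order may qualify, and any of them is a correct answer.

after step 1 (op2 store(14) (pending, included)): value 14
after step 2 (op1 load() → 14): value 14
after step 3 (op4 store(85)): value 85
after step 4 (op3 load() → 85): value 85
after step 5 (op5 store(19)): value 19
after step 6 (op6 store(74)): value 74

op2 < op1 < op4 < op3 < op5 < op6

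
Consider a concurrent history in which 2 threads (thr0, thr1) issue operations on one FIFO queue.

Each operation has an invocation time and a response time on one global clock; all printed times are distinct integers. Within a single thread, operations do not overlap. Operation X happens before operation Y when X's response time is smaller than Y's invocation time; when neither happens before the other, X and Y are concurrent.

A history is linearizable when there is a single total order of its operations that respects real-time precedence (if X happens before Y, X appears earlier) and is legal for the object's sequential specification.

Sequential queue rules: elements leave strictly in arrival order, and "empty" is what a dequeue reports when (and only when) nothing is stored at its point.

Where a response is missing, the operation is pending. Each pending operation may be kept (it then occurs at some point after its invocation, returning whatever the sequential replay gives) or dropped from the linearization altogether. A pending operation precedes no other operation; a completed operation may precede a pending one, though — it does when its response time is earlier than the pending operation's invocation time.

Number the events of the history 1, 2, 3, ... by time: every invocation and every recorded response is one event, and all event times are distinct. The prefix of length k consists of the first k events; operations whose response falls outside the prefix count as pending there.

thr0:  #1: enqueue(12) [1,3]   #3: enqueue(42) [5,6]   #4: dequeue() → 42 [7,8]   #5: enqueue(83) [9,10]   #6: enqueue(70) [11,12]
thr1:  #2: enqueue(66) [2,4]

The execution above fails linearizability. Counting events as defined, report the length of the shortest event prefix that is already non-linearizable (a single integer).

events 1..7 are linearizable, e.g. via #1, #2, #3:
after step 1 (#1 enqueue(12)): queue <12>
after step 2 (#2 enqueue(66)): queue <12,66>
after step 3 (#3 enqueue(42)): queue <12,66,42>
once event 8 joins (#4's response, time 8), exhaustive search finds no witness
one such order, #1, #2, #3, #4, breaks at step 4 where #4 dequeue() → 42 is illegal
one such order, #2, #1, #3, #4, breaks at step 4 where #4 dequeue() → 42 is illegal

8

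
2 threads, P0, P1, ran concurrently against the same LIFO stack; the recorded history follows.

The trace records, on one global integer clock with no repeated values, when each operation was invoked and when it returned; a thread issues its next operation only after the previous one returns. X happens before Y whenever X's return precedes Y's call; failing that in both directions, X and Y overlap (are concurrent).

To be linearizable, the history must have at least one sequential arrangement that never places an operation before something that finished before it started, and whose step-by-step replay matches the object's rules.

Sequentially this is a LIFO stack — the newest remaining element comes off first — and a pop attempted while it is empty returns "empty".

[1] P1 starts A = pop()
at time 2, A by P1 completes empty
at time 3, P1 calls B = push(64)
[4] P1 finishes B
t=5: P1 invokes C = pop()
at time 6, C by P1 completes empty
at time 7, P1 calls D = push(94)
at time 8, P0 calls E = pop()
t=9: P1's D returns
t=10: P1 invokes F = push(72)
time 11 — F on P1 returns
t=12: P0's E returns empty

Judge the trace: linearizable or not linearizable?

not linearizable

prefix check: 1..5 passes, 1..6 fails once C's time-6 response joins
the sole real-time-consistent order of 3 completed operations fails the LIFO stack replay
e.g. A, B, C: illegal at step 3, since C pop() → empty cannot apply there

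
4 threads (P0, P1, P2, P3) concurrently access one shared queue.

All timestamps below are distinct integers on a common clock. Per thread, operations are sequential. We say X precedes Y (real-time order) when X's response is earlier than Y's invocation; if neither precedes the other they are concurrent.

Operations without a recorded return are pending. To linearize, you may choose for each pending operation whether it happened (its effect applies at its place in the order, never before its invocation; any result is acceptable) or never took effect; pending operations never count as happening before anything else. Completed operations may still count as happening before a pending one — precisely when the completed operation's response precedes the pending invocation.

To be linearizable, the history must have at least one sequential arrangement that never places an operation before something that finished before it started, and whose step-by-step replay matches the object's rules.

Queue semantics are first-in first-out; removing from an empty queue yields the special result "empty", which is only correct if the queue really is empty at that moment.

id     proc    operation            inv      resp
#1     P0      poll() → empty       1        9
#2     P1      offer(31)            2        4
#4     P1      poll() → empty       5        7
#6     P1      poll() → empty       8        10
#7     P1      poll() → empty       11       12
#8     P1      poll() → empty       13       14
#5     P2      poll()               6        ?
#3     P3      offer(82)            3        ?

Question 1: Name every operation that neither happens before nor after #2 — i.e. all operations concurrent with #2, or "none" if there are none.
Answer: #1, #3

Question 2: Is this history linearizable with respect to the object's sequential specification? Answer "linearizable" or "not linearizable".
linearizable

one valid linearization: #1, #2, #5, #4, #6, #7, #8
step 1: #1 poll() → empty — queue <>
step 2: #2 offer(31) — queue <31>
step 3: #5 poll() (pending, included) — queue <>
step 4: #4 poll() → empty — queue <>
step 5: #6 poll() → empty — queue <>
step 6: #7 poll() → empty — queue <>
step 7: #8 poll() → empty — queue <>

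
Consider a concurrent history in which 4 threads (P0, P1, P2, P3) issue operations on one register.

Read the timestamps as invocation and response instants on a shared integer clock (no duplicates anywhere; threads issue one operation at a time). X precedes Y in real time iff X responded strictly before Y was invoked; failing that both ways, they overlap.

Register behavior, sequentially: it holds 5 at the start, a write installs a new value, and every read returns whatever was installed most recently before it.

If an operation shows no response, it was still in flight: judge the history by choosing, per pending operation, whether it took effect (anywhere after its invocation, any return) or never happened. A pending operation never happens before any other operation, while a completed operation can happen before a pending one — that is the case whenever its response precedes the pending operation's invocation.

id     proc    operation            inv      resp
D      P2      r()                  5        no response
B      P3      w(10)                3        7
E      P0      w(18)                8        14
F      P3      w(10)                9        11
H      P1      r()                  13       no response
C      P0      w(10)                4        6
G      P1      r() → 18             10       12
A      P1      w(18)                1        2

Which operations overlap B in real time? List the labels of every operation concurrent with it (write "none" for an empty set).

C, D

B runs from 3 to 7; window-overlapping ops are concurrent
A [1,2]: before
C [4,6]: concurrent
D [5,…): concurrent
E [8,14]: after
F [9,11]: after
G [10,12]: after
H [13,…): after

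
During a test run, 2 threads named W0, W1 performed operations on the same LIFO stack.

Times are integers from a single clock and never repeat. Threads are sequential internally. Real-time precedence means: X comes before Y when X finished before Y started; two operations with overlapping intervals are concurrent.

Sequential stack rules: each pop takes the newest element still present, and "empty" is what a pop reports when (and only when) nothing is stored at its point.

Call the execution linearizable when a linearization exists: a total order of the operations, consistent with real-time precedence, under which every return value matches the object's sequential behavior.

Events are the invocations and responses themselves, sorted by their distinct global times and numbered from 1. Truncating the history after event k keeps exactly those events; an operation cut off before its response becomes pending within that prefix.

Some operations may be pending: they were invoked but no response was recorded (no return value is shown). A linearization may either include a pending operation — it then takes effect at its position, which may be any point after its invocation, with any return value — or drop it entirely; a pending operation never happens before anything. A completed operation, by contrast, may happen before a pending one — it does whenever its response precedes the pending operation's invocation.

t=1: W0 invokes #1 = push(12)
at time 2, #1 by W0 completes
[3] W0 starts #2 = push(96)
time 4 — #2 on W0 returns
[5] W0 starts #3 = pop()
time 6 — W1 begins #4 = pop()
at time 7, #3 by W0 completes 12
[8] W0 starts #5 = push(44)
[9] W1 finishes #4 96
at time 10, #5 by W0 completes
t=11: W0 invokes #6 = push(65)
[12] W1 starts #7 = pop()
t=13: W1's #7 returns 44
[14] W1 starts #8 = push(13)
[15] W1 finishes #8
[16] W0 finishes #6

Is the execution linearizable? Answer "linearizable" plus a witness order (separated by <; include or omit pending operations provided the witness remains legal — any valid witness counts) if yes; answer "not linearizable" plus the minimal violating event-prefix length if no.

step 1: #1 push(12) — stack <12>
step 2: #2 push(96) — stack <12,96>
step 3: #4 pop() → 96 — stack <12>
step 4: #3 pop() → 12 — stack <>
step 5: #5 push(44) — stack <44>
step 6: #7 pop() → 44 — stack <>
step 7: #6 push(65) — stack <65>
step 8: #8 push(13) — stack <65,13>

linearizable — witness: #1 < #2 < #4 < #3 < #5 < #7 < #6 < #8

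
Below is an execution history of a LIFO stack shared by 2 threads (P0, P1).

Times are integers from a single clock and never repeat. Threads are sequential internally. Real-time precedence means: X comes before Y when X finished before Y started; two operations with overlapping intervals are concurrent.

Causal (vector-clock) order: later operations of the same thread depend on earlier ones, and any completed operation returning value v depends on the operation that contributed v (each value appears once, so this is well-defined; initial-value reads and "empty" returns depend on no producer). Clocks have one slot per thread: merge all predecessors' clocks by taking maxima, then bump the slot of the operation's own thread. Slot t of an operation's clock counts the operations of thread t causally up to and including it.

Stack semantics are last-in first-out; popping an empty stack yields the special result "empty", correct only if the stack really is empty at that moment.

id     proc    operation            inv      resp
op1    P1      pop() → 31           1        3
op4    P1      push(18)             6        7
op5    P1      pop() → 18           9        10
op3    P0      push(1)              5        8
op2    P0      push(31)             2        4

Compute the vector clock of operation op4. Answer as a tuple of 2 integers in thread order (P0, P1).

(1, 2)

invoked at 2, op2 has no predecessors; its own P0 bump gives (1, 0)
op1 (invocation 1): componentwise max over VC(op2)=(1, 0), +1 at P1, giving (1, 1)
op3 (invocation 5): componentwise max over VC(op2)=(1, 0), +1 at P0, giving (2, 0)
op4 (invocation 6): componentwise max over VC(op1)=(1, 1), +1 at P1, giving (1, 2)
op5 (invocation 9): componentwise max over VC(op4)=(1, 2), +1 at P1, giving (1, 3)
target: VC(op4) = (1, 2)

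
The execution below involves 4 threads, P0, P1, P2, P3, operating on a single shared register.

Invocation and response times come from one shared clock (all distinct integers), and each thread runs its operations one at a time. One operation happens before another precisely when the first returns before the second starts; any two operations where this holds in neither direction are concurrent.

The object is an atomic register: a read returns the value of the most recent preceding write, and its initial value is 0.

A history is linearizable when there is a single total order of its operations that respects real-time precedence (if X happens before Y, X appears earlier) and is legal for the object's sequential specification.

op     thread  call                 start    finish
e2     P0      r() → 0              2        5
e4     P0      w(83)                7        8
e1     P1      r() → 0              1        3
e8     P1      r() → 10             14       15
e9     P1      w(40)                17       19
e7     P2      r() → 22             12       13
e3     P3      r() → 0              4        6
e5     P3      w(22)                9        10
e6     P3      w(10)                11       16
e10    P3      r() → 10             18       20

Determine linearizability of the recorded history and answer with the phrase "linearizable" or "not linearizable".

a witness: e1, e2, e3, e4, e5, e7, e6, e8, e10, e9
step 1: e1 r() → 0 — value 0
step 2: e2 r() → 0 — value 0
step 3: e3 r() → 0 — value 0
step 4: e4 w(83) — value 83
step 5: e5 w(22) — value 22
step 6: e7 r() → 22 — value 22
step 7: e6 w(10) — value 10
step 8: e8 r() → 10 — value 10
step 9: e10 r() → 10 — value 10
step 10: e9 w(40) — value 40

linearizable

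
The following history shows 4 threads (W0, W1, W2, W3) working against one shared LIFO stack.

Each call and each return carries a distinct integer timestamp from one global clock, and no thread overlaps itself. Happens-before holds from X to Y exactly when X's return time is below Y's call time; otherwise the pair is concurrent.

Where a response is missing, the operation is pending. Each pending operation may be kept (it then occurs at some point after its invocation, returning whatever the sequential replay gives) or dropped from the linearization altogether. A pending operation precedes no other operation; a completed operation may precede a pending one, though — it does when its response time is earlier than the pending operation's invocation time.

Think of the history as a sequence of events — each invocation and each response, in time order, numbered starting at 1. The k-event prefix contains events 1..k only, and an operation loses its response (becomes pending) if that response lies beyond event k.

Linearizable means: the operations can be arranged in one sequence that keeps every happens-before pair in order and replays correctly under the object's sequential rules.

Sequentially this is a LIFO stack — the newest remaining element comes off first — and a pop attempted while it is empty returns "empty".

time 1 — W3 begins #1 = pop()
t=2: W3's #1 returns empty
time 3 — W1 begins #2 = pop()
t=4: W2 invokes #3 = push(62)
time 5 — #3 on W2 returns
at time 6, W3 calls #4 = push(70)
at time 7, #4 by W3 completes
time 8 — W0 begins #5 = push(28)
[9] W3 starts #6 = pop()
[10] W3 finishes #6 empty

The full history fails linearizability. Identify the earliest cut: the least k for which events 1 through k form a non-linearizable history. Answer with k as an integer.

10

events 1..9 are still linearizable — one witness is #1, #2, #3, #4:
after step 1 (#1 pop() → empty): stack <>
after step 2 (#2 pop() (pending, included)): stack <>
after step 3 (#3 push(62)): stack <62>
after step 4 (#4 push(70)): stack <62,70>
at event 10 (#6's time-10 response) nothing linearizes any more
every completion of the 2 pending operations (#2, #5) was checked; none linearizes
for example #1, #3, #4, #6 (pending dropped) fails at step 4: #6 pop() → empty is not legal there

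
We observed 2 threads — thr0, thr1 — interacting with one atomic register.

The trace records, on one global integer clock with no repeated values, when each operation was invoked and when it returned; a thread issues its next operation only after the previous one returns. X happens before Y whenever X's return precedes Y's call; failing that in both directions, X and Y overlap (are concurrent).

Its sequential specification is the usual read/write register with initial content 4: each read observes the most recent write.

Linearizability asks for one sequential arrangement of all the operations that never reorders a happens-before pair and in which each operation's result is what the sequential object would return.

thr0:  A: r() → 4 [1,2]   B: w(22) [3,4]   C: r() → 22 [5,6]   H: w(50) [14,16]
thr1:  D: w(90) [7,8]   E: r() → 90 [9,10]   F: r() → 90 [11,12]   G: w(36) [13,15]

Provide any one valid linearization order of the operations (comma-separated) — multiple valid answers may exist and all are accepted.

A, B, C, D, E, F, G, H

after step 1 (A r() → 4): value 4
after step 2 (B w(22)): value 22
after step 3 (C r() → 22): value 22
after step 4 (D w(90)): value 90
after step 5 (E r() → 90): value 90
after step 6 (F r() → 90): value 90
after step 7 (G w(36)): value 36
after step 8 (H w(50)): value 50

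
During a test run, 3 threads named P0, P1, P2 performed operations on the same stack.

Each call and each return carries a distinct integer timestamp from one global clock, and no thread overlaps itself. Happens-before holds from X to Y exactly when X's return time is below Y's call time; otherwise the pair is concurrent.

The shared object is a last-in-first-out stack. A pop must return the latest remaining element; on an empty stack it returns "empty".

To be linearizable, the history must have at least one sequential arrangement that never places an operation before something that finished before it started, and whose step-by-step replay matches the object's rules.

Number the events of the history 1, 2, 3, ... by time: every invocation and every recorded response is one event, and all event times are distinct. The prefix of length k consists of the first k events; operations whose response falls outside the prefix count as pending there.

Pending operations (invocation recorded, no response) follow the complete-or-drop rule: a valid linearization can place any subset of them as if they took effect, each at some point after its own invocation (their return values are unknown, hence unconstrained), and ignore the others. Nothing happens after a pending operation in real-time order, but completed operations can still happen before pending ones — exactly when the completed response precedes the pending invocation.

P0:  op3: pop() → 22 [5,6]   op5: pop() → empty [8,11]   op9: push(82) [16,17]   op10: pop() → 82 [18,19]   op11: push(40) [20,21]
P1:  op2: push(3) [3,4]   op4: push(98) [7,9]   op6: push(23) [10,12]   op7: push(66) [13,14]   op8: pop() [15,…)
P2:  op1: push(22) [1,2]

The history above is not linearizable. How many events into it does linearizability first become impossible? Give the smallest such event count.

events 1..5 are linearizable; a witness order is op1, op2:
1. op1 push(22), leaving stack <22>
2. op2 push(3), leaving stack <22,3>
adding event 6 (op3 responds at 6) leaves no legal real-time order
one such order, op1, op2, op3, breaks at step 3 where op3 pop() → 22 is illegal

6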